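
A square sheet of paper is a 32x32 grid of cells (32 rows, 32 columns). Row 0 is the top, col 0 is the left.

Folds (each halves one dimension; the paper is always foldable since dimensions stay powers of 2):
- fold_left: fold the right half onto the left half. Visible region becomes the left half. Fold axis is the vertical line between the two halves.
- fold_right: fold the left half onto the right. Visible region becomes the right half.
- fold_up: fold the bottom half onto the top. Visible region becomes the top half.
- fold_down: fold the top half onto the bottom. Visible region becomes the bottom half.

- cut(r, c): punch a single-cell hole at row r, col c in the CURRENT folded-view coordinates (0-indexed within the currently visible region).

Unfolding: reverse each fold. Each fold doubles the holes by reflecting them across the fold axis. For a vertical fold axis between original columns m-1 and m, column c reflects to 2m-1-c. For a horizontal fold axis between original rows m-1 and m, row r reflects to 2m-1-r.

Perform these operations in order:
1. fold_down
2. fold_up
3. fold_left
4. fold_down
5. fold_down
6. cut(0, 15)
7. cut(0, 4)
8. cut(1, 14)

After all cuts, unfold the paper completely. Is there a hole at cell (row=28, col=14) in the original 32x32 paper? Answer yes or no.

Answer: yes

Derivation:
Op 1 fold_down: fold axis h@16; visible region now rows[16,32) x cols[0,32) = 16x32
Op 2 fold_up: fold axis h@24; visible region now rows[16,24) x cols[0,32) = 8x32
Op 3 fold_left: fold axis v@16; visible region now rows[16,24) x cols[0,16) = 8x16
Op 4 fold_down: fold axis h@20; visible region now rows[20,24) x cols[0,16) = 4x16
Op 5 fold_down: fold axis h@22; visible region now rows[22,24) x cols[0,16) = 2x16
Op 6 cut(0, 15): punch at orig (22,15); cuts so far [(22, 15)]; region rows[22,24) x cols[0,16) = 2x16
Op 7 cut(0, 4): punch at orig (22,4); cuts so far [(22, 4), (22, 15)]; region rows[22,24) x cols[0,16) = 2x16
Op 8 cut(1, 14): punch at orig (23,14); cuts so far [(22, 4), (22, 15), (23, 14)]; region rows[22,24) x cols[0,16) = 2x16
Unfold 1 (reflect across h@22): 6 holes -> [(20, 14), (21, 4), (21, 15), (22, 4), (22, 15), (23, 14)]
Unfold 2 (reflect across h@20): 12 holes -> [(16, 14), (17, 4), (17, 15), (18, 4), (18, 15), (19, 14), (20, 14), (21, 4), (21, 15), (22, 4), (22, 15), (23, 14)]
Unfold 3 (reflect across v@16): 24 holes -> [(16, 14), (16, 17), (17, 4), (17, 15), (17, 16), (17, 27), (18, 4), (18, 15), (18, 16), (18, 27), (19, 14), (19, 17), (20, 14), (20, 17), (21, 4), (21, 15), (21, 16), (21, 27), (22, 4), (22, 15), (22, 16), (22, 27), (23, 14), (23, 17)]
Unfold 4 (reflect across h@24): 48 holes -> [(16, 14), (16, 17), (17, 4), (17, 15), (17, 16), (17, 27), (18, 4), (18, 15), (18, 16), (18, 27), (19, 14), (19, 17), (20, 14), (20, 17), (21, 4), (21, 15), (21, 16), (21, 27), (22, 4), (22, 15), (22, 16), (22, 27), (23, 14), (23, 17), (24, 14), (24, 17), (25, 4), (25, 15), (25, 16), (25, 27), (26, 4), (26, 15), (26, 16), (26, 27), (27, 14), (27, 17), (28, 14), (28, 17), (29, 4), (29, 15), (29, 16), (29, 27), (30, 4), (30, 15), (30, 16), (30, 27), (31, 14), (31, 17)]
Unfold 5 (reflect across h@16): 96 holes -> [(0, 14), (0, 17), (1, 4), (1, 15), (1, 16), (1, 27), (2, 4), (2, 15), (2, 16), (2, 27), (3, 14), (3, 17), (4, 14), (4, 17), (5, 4), (5, 15), (5, 16), (5, 27), (6, 4), (6, 15), (6, 16), (6, 27), (7, 14), (7, 17), (8, 14), (8, 17), (9, 4), (9, 15), (9, 16), (9, 27), (10, 4), (10, 15), (10, 16), (10, 27), (11, 14), (11, 17), (12, 14), (12, 17), (13, 4), (13, 15), (13, 16), (13, 27), (14, 4), (14, 15), (14, 16), (14, 27), (15, 14), (15, 17), (16, 14), (16, 17), (17, 4), (17, 15), (17, 16), (17, 27), (18, 4), (18, 15), (18, 16), (18, 27), (19, 14), (19, 17), (20, 14), (20, 17), (21, 4), (21, 15), (21, 16), (21, 27), (22, 4), (22, 15), (22, 16), (22, 27), (23, 14), (23, 17), (24, 14), (24, 17), (25, 4), (25, 15), (25, 16), (25, 27), (26, 4), (26, 15), (26, 16), (26, 27), (27, 14), (27, 17), (28, 14), (28, 17), (29, 4), (29, 15), (29, 16), (29, 27), (30, 4), (30, 15), (30, 16), (30, 27), (31, 14), (31, 17)]
Holes: [(0, 14), (0, 17), (1, 4), (1, 15), (1, 16), (1, 27), (2, 4), (2, 15), (2, 16), (2, 27), (3, 14), (3, 17), (4, 14), (4, 17), (5, 4), (5, 15), (5, 16), (5, 27), (6, 4), (6, 15), (6, 16), (6, 27), (7, 14), (7, 17), (8, 14), (8, 17), (9, 4), (9, 15), (9, 16), (9, 27), (10, 4), (10, 15), (10, 16), (10, 27), (11, 14), (11, 17), (12, 14), (12, 17), (13, 4), (13, 15), (13, 16), (13, 27), (14, 4), (14, 15), (14, 16), (14, 27), (15, 14), (15, 17), (16, 14), (16, 17), (17, 4), (17, 15), (17, 16), (17, 27), (18, 4), (18, 15), (18, 16), (18, 27), (19, 14), (19, 17), (20, 14), (20, 17), (21, 4), (21, 15), (21, 16), (21, 27), (22, 4), (22, 15), (22, 16), (22, 27), (23, 14), (23, 17), (24, 14), (24, 17), (25, 4), (25, 15), (25, 16), (25, 27), (26, 4), (26, 15), (26, 16), (26, 27), (27, 14), (27, 17), (28, 14), (28, 17), (29, 4), (29, 15), (29, 16), (29, 27), (30, 4), (30, 15), (30, 16), (30, 27), (31, 14), (31, 17)]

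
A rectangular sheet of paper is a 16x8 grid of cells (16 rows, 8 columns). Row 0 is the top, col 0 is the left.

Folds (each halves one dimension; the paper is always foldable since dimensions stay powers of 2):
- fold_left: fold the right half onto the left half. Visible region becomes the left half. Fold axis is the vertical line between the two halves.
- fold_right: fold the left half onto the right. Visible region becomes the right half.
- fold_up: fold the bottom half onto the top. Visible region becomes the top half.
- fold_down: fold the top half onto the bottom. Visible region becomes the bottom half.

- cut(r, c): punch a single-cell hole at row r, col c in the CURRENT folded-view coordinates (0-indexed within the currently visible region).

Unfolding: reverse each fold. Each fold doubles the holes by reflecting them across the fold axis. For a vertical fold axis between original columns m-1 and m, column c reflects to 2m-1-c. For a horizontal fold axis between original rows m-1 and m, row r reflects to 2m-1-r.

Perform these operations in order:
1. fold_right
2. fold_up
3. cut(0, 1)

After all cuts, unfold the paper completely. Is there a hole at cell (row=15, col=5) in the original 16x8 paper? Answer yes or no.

Answer: yes

Derivation:
Op 1 fold_right: fold axis v@4; visible region now rows[0,16) x cols[4,8) = 16x4
Op 2 fold_up: fold axis h@8; visible region now rows[0,8) x cols[4,8) = 8x4
Op 3 cut(0, 1): punch at orig (0,5); cuts so far [(0, 5)]; region rows[0,8) x cols[4,8) = 8x4
Unfold 1 (reflect across h@8): 2 holes -> [(0, 5), (15, 5)]
Unfold 2 (reflect across v@4): 4 holes -> [(0, 2), (0, 5), (15, 2), (15, 5)]
Holes: [(0, 2), (0, 5), (15, 2), (15, 5)]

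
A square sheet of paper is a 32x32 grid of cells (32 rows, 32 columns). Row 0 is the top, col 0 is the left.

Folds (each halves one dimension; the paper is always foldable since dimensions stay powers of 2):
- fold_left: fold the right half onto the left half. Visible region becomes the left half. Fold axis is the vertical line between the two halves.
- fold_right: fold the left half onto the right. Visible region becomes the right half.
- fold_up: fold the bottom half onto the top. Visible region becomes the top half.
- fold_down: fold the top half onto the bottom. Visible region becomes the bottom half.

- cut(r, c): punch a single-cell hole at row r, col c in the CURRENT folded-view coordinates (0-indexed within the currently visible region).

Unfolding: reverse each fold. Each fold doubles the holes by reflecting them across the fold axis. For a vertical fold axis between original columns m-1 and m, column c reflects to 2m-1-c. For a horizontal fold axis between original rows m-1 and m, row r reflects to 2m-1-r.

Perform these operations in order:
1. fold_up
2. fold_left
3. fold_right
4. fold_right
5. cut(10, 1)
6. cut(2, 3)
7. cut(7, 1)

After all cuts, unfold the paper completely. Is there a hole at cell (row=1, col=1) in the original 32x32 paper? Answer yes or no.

Op 1 fold_up: fold axis h@16; visible region now rows[0,16) x cols[0,32) = 16x32
Op 2 fold_left: fold axis v@16; visible region now rows[0,16) x cols[0,16) = 16x16
Op 3 fold_right: fold axis v@8; visible region now rows[0,16) x cols[8,16) = 16x8
Op 4 fold_right: fold axis v@12; visible region now rows[0,16) x cols[12,16) = 16x4
Op 5 cut(10, 1): punch at orig (10,13); cuts so far [(10, 13)]; region rows[0,16) x cols[12,16) = 16x4
Op 6 cut(2, 3): punch at orig (2,15); cuts so far [(2, 15), (10, 13)]; region rows[0,16) x cols[12,16) = 16x4
Op 7 cut(7, 1): punch at orig (7,13); cuts so far [(2, 15), (7, 13), (10, 13)]; region rows[0,16) x cols[12,16) = 16x4
Unfold 1 (reflect across v@12): 6 holes -> [(2, 8), (2, 15), (7, 10), (7, 13), (10, 10), (10, 13)]
Unfold 2 (reflect across v@8): 12 holes -> [(2, 0), (2, 7), (2, 8), (2, 15), (7, 2), (7, 5), (7, 10), (7, 13), (10, 2), (10, 5), (10, 10), (10, 13)]
Unfold 3 (reflect across v@16): 24 holes -> [(2, 0), (2, 7), (2, 8), (2, 15), (2, 16), (2, 23), (2, 24), (2, 31), (7, 2), (7, 5), (7, 10), (7, 13), (7, 18), (7, 21), (7, 26), (7, 29), (10, 2), (10, 5), (10, 10), (10, 13), (10, 18), (10, 21), (10, 26), (10, 29)]
Unfold 4 (reflect across h@16): 48 holes -> [(2, 0), (2, 7), (2, 8), (2, 15), (2, 16), (2, 23), (2, 24), (2, 31), (7, 2), (7, 5), (7, 10), (7, 13), (7, 18), (7, 21), (7, 26), (7, 29), (10, 2), (10, 5), (10, 10), (10, 13), (10, 18), (10, 21), (10, 26), (10, 29), (21, 2), (21, 5), (21, 10), (21, 13), (21, 18), (21, 21), (21, 26), (21, 29), (24, 2), (24, 5), (24, 10), (24, 13), (24, 18), (24, 21), (24, 26), (24, 29), (29, 0), (29, 7), (29, 8), (29, 15), (29, 16), (29, 23), (29, 24), (29, 31)]
Holes: [(2, 0), (2, 7), (2, 8), (2, 15), (2, 16), (2, 23), (2, 24), (2, 31), (7, 2), (7, 5), (7, 10), (7, 13), (7, 18), (7, 21), (7, 26), (7, 29), (10, 2), (10, 5), (10, 10), (10, 13), (10, 18), (10, 21), (10, 26), (10, 29), (21, 2), (21, 5), (21, 10), (21, 13), (21, 18), (21, 21), (21, 26), (21, 29), (24, 2), (24, 5), (24, 10), (24, 13), (24, 18), (24, 21), (24, 26), (24, 29), (29, 0), (29, 7), (29, 8), (29, 15), (29, 16), (29, 23), (29, 24), (29, 31)]

Answer: no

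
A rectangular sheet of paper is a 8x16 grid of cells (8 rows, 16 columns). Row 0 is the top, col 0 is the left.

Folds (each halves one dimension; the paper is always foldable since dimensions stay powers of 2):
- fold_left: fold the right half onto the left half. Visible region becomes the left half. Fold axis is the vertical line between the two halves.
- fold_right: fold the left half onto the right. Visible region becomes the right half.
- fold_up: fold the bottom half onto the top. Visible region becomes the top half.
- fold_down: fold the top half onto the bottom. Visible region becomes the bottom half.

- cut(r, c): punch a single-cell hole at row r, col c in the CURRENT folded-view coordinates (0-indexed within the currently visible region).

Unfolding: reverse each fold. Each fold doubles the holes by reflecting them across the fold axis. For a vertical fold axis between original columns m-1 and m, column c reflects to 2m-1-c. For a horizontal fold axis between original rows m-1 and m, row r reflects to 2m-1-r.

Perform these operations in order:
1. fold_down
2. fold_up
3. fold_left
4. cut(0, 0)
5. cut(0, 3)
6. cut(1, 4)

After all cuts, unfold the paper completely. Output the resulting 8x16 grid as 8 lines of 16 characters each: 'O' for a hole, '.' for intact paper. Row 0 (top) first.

Answer: O..O........O..O
....O......O....
....O......O....
O..O........O..O
O..O........O..O
....O......O....
....O......O....
O..O........O..O

Derivation:
Op 1 fold_down: fold axis h@4; visible region now rows[4,8) x cols[0,16) = 4x16
Op 2 fold_up: fold axis h@6; visible region now rows[4,6) x cols[0,16) = 2x16
Op 3 fold_left: fold axis v@8; visible region now rows[4,6) x cols[0,8) = 2x8
Op 4 cut(0, 0): punch at orig (4,0); cuts so far [(4, 0)]; region rows[4,6) x cols[0,8) = 2x8
Op 5 cut(0, 3): punch at orig (4,3); cuts so far [(4, 0), (4, 3)]; region rows[4,6) x cols[0,8) = 2x8
Op 6 cut(1, 4): punch at orig (5,4); cuts so far [(4, 0), (4, 3), (5, 4)]; region rows[4,6) x cols[0,8) = 2x8
Unfold 1 (reflect across v@8): 6 holes -> [(4, 0), (4, 3), (4, 12), (4, 15), (5, 4), (5, 11)]
Unfold 2 (reflect across h@6): 12 holes -> [(4, 0), (4, 3), (4, 12), (4, 15), (5, 4), (5, 11), (6, 4), (6, 11), (7, 0), (7, 3), (7, 12), (7, 15)]
Unfold 3 (reflect across h@4): 24 holes -> [(0, 0), (0, 3), (0, 12), (0, 15), (1, 4), (1, 11), (2, 4), (2, 11), (3, 0), (3, 3), (3, 12), (3, 15), (4, 0), (4, 3), (4, 12), (4, 15), (5, 4), (5, 11), (6, 4), (6, 11), (7, 0), (7, 3), (7, 12), (7, 15)]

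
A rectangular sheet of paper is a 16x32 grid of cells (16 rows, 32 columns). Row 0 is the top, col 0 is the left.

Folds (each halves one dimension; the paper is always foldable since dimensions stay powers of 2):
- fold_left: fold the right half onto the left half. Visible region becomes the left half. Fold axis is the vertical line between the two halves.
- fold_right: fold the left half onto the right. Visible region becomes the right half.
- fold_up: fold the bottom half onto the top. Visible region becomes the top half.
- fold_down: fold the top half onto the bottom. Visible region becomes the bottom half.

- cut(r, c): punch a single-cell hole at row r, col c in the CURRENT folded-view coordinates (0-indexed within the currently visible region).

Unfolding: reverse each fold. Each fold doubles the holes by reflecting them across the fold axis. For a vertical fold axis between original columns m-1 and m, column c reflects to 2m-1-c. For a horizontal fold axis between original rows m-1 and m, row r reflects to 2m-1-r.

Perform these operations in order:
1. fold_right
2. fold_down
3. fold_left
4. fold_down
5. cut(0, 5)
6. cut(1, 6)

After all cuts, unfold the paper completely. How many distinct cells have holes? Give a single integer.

Op 1 fold_right: fold axis v@16; visible region now rows[0,16) x cols[16,32) = 16x16
Op 2 fold_down: fold axis h@8; visible region now rows[8,16) x cols[16,32) = 8x16
Op 3 fold_left: fold axis v@24; visible region now rows[8,16) x cols[16,24) = 8x8
Op 4 fold_down: fold axis h@12; visible region now rows[12,16) x cols[16,24) = 4x8
Op 5 cut(0, 5): punch at orig (12,21); cuts so far [(12, 21)]; region rows[12,16) x cols[16,24) = 4x8
Op 6 cut(1, 6): punch at orig (13,22); cuts so far [(12, 21), (13, 22)]; region rows[12,16) x cols[16,24) = 4x8
Unfold 1 (reflect across h@12): 4 holes -> [(10, 22), (11, 21), (12, 21), (13, 22)]
Unfold 2 (reflect across v@24): 8 holes -> [(10, 22), (10, 25), (11, 21), (11, 26), (12, 21), (12, 26), (13, 22), (13, 25)]
Unfold 3 (reflect across h@8): 16 holes -> [(2, 22), (2, 25), (3, 21), (3, 26), (4, 21), (4, 26), (5, 22), (5, 25), (10, 22), (10, 25), (11, 21), (11, 26), (12, 21), (12, 26), (13, 22), (13, 25)]
Unfold 4 (reflect across v@16): 32 holes -> [(2, 6), (2, 9), (2, 22), (2, 25), (3, 5), (3, 10), (3, 21), (3, 26), (4, 5), (4, 10), (4, 21), (4, 26), (5, 6), (5, 9), (5, 22), (5, 25), (10, 6), (10, 9), (10, 22), (10, 25), (11, 5), (11, 10), (11, 21), (11, 26), (12, 5), (12, 10), (12, 21), (12, 26), (13, 6), (13, 9), (13, 22), (13, 25)]

Answer: 32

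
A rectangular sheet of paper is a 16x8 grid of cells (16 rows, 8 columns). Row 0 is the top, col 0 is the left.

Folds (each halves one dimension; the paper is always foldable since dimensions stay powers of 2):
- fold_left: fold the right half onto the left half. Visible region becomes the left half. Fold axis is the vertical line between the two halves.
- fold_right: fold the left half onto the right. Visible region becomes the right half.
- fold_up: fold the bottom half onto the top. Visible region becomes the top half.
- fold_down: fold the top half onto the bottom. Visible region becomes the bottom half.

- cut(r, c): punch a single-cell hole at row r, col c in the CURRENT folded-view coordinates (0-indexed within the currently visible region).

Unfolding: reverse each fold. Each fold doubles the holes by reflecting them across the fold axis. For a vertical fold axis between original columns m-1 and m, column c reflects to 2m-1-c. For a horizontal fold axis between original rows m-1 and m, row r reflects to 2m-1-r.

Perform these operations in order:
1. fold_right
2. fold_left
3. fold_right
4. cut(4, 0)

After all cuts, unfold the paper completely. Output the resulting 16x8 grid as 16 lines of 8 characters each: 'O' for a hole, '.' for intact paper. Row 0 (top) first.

Op 1 fold_right: fold axis v@4; visible region now rows[0,16) x cols[4,8) = 16x4
Op 2 fold_left: fold axis v@6; visible region now rows[0,16) x cols[4,6) = 16x2
Op 3 fold_right: fold axis v@5; visible region now rows[0,16) x cols[5,6) = 16x1
Op 4 cut(4, 0): punch at orig (4,5); cuts so far [(4, 5)]; region rows[0,16) x cols[5,6) = 16x1
Unfold 1 (reflect across v@5): 2 holes -> [(4, 4), (4, 5)]
Unfold 2 (reflect across v@6): 4 holes -> [(4, 4), (4, 5), (4, 6), (4, 7)]
Unfold 3 (reflect across v@4): 8 holes -> [(4, 0), (4, 1), (4, 2), (4, 3), (4, 4), (4, 5), (4, 6), (4, 7)]

Answer: ........
........
........
........
OOOOOOOO
........
........
........
........
........
........
........
........
........
........
........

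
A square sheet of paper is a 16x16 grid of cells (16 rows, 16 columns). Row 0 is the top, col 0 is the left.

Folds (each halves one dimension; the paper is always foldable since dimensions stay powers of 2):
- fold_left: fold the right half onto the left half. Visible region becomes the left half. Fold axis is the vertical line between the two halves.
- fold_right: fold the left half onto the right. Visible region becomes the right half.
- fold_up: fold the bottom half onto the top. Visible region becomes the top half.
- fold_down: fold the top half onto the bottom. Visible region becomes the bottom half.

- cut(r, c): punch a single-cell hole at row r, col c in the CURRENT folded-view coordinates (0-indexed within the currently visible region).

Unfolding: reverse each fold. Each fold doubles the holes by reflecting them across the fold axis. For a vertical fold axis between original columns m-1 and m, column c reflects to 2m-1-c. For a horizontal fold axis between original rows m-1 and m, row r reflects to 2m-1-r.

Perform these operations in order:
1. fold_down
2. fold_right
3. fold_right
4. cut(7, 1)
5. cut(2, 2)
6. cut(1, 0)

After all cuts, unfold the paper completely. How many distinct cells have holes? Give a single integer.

Op 1 fold_down: fold axis h@8; visible region now rows[8,16) x cols[0,16) = 8x16
Op 2 fold_right: fold axis v@8; visible region now rows[8,16) x cols[8,16) = 8x8
Op 3 fold_right: fold axis v@12; visible region now rows[8,16) x cols[12,16) = 8x4
Op 4 cut(7, 1): punch at orig (15,13); cuts so far [(15, 13)]; region rows[8,16) x cols[12,16) = 8x4
Op 5 cut(2, 2): punch at orig (10,14); cuts so far [(10, 14), (15, 13)]; region rows[8,16) x cols[12,16) = 8x4
Op 6 cut(1, 0): punch at orig (9,12); cuts so far [(9, 12), (10, 14), (15, 13)]; region rows[8,16) x cols[12,16) = 8x4
Unfold 1 (reflect across v@12): 6 holes -> [(9, 11), (9, 12), (10, 9), (10, 14), (15, 10), (15, 13)]
Unfold 2 (reflect across v@8): 12 holes -> [(9, 3), (9, 4), (9, 11), (9, 12), (10, 1), (10, 6), (10, 9), (10, 14), (15, 2), (15, 5), (15, 10), (15, 13)]
Unfold 3 (reflect across h@8): 24 holes -> [(0, 2), (0, 5), (0, 10), (0, 13), (5, 1), (5, 6), (5, 9), (5, 14), (6, 3), (6, 4), (6, 11), (6, 12), (9, 3), (9, 4), (9, 11), (9, 12), (10, 1), (10, 6), (10, 9), (10, 14), (15, 2), (15, 5), (15, 10), (15, 13)]

Answer: 24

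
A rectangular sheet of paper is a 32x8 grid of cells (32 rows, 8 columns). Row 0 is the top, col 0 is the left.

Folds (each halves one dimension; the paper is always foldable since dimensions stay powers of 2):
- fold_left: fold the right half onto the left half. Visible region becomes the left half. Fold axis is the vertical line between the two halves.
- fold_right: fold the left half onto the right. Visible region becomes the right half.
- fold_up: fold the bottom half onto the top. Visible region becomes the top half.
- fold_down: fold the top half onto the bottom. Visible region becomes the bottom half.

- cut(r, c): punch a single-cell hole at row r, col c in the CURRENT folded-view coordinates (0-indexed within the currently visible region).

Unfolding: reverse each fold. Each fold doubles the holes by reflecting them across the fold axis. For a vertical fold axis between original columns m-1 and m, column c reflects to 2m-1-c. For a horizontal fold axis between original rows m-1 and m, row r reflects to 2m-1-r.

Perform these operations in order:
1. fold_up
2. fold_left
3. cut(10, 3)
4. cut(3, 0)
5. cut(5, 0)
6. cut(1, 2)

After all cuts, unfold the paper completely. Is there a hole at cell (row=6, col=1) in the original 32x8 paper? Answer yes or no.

Answer: no

Derivation:
Op 1 fold_up: fold axis h@16; visible region now rows[0,16) x cols[0,8) = 16x8
Op 2 fold_left: fold axis v@4; visible region now rows[0,16) x cols[0,4) = 16x4
Op 3 cut(10, 3): punch at orig (10,3); cuts so far [(10, 3)]; region rows[0,16) x cols[0,4) = 16x4
Op 4 cut(3, 0): punch at orig (3,0); cuts so far [(3, 0), (10, 3)]; region rows[0,16) x cols[0,4) = 16x4
Op 5 cut(5, 0): punch at orig (5,0); cuts so far [(3, 0), (5, 0), (10, 3)]; region rows[0,16) x cols[0,4) = 16x4
Op 6 cut(1, 2): punch at orig (1,2); cuts so far [(1, 2), (3, 0), (5, 0), (10, 3)]; region rows[0,16) x cols[0,4) = 16x4
Unfold 1 (reflect across v@4): 8 holes -> [(1, 2), (1, 5), (3, 0), (3, 7), (5, 0), (5, 7), (10, 3), (10, 4)]
Unfold 2 (reflect across h@16): 16 holes -> [(1, 2), (1, 5), (3, 0), (3, 7), (5, 0), (5, 7), (10, 3), (10, 4), (21, 3), (21, 4), (26, 0), (26, 7), (28, 0), (28, 7), (30, 2), (30, 5)]
Holes: [(1, 2), (1, 5), (3, 0), (3, 7), (5, 0), (5, 7), (10, 3), (10, 4), (21, 3), (21, 4), (26, 0), (26, 7), (28, 0), (28, 7), (30, 2), (30, 5)]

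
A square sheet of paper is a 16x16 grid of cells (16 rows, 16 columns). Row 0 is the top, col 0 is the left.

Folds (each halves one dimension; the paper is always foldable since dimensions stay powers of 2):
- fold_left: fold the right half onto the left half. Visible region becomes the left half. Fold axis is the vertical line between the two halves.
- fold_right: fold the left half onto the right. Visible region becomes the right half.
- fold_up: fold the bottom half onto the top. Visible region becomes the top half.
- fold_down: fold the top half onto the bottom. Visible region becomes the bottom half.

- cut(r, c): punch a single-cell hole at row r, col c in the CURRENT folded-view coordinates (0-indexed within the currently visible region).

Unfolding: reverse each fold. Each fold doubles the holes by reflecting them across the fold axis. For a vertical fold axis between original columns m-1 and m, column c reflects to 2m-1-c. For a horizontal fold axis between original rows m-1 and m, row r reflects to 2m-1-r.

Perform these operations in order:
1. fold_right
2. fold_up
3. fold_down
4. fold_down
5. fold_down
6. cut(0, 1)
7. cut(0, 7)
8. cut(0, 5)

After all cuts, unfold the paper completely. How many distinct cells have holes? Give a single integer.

Answer: 96

Derivation:
Op 1 fold_right: fold axis v@8; visible region now rows[0,16) x cols[8,16) = 16x8
Op 2 fold_up: fold axis h@8; visible region now rows[0,8) x cols[8,16) = 8x8
Op 3 fold_down: fold axis h@4; visible region now rows[4,8) x cols[8,16) = 4x8
Op 4 fold_down: fold axis h@6; visible region now rows[6,8) x cols[8,16) = 2x8
Op 5 fold_down: fold axis h@7; visible region now rows[7,8) x cols[8,16) = 1x8
Op 6 cut(0, 1): punch at orig (7,9); cuts so far [(7, 9)]; region rows[7,8) x cols[8,16) = 1x8
Op 7 cut(0, 7): punch at orig (7,15); cuts so far [(7, 9), (7, 15)]; region rows[7,8) x cols[8,16) = 1x8
Op 8 cut(0, 5): punch at orig (7,13); cuts so far [(7, 9), (7, 13), (7, 15)]; region rows[7,8) x cols[8,16) = 1x8
Unfold 1 (reflect across h@7): 6 holes -> [(6, 9), (6, 13), (6, 15), (7, 9), (7, 13), (7, 15)]
Unfold 2 (reflect across h@6): 12 holes -> [(4, 9), (4, 13), (4, 15), (5, 9), (5, 13), (5, 15), (6, 9), (6, 13), (6, 15), (7, 9), (7, 13), (7, 15)]
Unfold 3 (reflect across h@4): 24 holes -> [(0, 9), (0, 13), (0, 15), (1, 9), (1, 13), (1, 15), (2, 9), (2, 13), (2, 15), (3, 9), (3, 13), (3, 15), (4, 9), (4, 13), (4, 15), (5, 9), (5, 13), (5, 15), (6, 9), (6, 13), (6, 15), (7, 9), (7, 13), (7, 15)]
Unfold 4 (reflect across h@8): 48 holes -> [(0, 9), (0, 13), (0, 15), (1, 9), (1, 13), (1, 15), (2, 9), (2, 13), (2, 15), (3, 9), (3, 13), (3, 15), (4, 9), (4, 13), (4, 15), (5, 9), (5, 13), (5, 15), (6, 9), (6, 13), (6, 15), (7, 9), (7, 13), (7, 15), (8, 9), (8, 13), (8, 15), (9, 9), (9, 13), (9, 15), (10, 9), (10, 13), (10, 15), (11, 9), (11, 13), (11, 15), (12, 9), (12, 13), (12, 15), (13, 9), (13, 13), (13, 15), (14, 9), (14, 13), (14, 15), (15, 9), (15, 13), (15, 15)]
Unfold 5 (reflect across v@8): 96 holes -> [(0, 0), (0, 2), (0, 6), (0, 9), (0, 13), (0, 15), (1, 0), (1, 2), (1, 6), (1, 9), (1, 13), (1, 15), (2, 0), (2, 2), (2, 6), (2, 9), (2, 13), (2, 15), (3, 0), (3, 2), (3, 6), (3, 9), (3, 13), (3, 15), (4, 0), (4, 2), (4, 6), (4, 9), (4, 13), (4, 15), (5, 0), (5, 2), (5, 6), (5, 9), (5, 13), (5, 15), (6, 0), (6, 2), (6, 6), (6, 9), (6, 13), (6, 15), (7, 0), (7, 2), (7, 6), (7, 9), (7, 13), (7, 15), (8, 0), (8, 2), (8, 6), (8, 9), (8, 13), (8, 15), (9, 0), (9, 2), (9, 6), (9, 9), (9, 13), (9, 15), (10, 0), (10, 2), (10, 6), (10, 9), (10, 13), (10, 15), (11, 0), (11, 2), (11, 6), (11, 9), (11, 13), (11, 15), (12, 0), (12, 2), (12, 6), (12, 9), (12, 13), (12, 15), (13, 0), (13, 2), (13, 6), (13, 9), (13, 13), (13, 15), (14, 0), (14, 2), (14, 6), (14, 9), (14, 13), (14, 15), (15, 0), (15, 2), (15, 6), (15, 9), (15, 13), (15, 15)]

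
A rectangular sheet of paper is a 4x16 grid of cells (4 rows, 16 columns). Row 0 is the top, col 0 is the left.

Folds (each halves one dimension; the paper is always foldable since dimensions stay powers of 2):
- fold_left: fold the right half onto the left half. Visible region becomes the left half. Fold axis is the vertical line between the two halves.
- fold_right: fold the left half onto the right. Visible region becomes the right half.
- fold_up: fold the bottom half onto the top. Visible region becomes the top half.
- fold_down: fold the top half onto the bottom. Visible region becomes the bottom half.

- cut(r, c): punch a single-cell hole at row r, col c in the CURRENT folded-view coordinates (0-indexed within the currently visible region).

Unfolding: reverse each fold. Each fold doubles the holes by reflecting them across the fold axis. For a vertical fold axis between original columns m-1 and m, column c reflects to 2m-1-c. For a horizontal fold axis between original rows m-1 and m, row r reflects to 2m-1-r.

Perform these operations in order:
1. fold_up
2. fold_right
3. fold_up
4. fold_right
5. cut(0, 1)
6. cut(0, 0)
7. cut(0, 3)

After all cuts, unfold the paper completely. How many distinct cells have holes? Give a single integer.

Op 1 fold_up: fold axis h@2; visible region now rows[0,2) x cols[0,16) = 2x16
Op 2 fold_right: fold axis v@8; visible region now rows[0,2) x cols[8,16) = 2x8
Op 3 fold_up: fold axis h@1; visible region now rows[0,1) x cols[8,16) = 1x8
Op 4 fold_right: fold axis v@12; visible region now rows[0,1) x cols[12,16) = 1x4
Op 5 cut(0, 1): punch at orig (0,13); cuts so far [(0, 13)]; region rows[0,1) x cols[12,16) = 1x4
Op 6 cut(0, 0): punch at orig (0,12); cuts so far [(0, 12), (0, 13)]; region rows[0,1) x cols[12,16) = 1x4
Op 7 cut(0, 3): punch at orig (0,15); cuts so far [(0, 12), (0, 13), (0, 15)]; region rows[0,1) x cols[12,16) = 1x4
Unfold 1 (reflect across v@12): 6 holes -> [(0, 8), (0, 10), (0, 11), (0, 12), (0, 13), (0, 15)]
Unfold 2 (reflect across h@1): 12 holes -> [(0, 8), (0, 10), (0, 11), (0, 12), (0, 13), (0, 15), (1, 8), (1, 10), (1, 11), (1, 12), (1, 13), (1, 15)]
Unfold 3 (reflect across v@8): 24 holes -> [(0, 0), (0, 2), (0, 3), (0, 4), (0, 5), (0, 7), (0, 8), (0, 10), (0, 11), (0, 12), (0, 13), (0, 15), (1, 0), (1, 2), (1, 3), (1, 4), (1, 5), (1, 7), (1, 8), (1, 10), (1, 11), (1, 12), (1, 13), (1, 15)]
Unfold 4 (reflect across h@2): 48 holes -> [(0, 0), (0, 2), (0, 3), (0, 4), (0, 5), (0, 7), (0, 8), (0, 10), (0, 11), (0, 12), (0, 13), (0, 15), (1, 0), (1, 2), (1, 3), (1, 4), (1, 5), (1, 7), (1, 8), (1, 10), (1, 11), (1, 12), (1, 13), (1, 15), (2, 0), (2, 2), (2, 3), (2, 4), (2, 5), (2, 7), (2, 8), (2, 10), (2, 11), (2, 12), (2, 13), (2, 15), (3, 0), (3, 2), (3, 3), (3, 4), (3, 5), (3, 7), (3, 8), (3, 10), (3, 11), (3, 12), (3, 13), (3, 15)]

Answer: 48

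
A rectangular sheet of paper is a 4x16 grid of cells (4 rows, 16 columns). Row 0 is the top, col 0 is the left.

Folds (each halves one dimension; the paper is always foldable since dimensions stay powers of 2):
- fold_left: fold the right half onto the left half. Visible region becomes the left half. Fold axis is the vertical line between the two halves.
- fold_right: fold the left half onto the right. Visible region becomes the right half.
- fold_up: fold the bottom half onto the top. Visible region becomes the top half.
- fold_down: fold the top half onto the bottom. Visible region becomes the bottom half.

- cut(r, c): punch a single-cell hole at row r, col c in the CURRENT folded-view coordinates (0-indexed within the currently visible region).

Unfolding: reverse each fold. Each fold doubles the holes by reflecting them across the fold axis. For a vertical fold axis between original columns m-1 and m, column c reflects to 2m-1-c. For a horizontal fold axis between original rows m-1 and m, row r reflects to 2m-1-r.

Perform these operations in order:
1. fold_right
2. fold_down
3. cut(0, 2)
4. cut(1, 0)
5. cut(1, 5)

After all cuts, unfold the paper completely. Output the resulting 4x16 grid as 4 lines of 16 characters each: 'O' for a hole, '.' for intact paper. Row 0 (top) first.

Op 1 fold_right: fold axis v@8; visible region now rows[0,4) x cols[8,16) = 4x8
Op 2 fold_down: fold axis h@2; visible region now rows[2,4) x cols[8,16) = 2x8
Op 3 cut(0, 2): punch at orig (2,10); cuts so far [(2, 10)]; region rows[2,4) x cols[8,16) = 2x8
Op 4 cut(1, 0): punch at orig (3,8); cuts so far [(2, 10), (3, 8)]; region rows[2,4) x cols[8,16) = 2x8
Op 5 cut(1, 5): punch at orig (3,13); cuts so far [(2, 10), (3, 8), (3, 13)]; region rows[2,4) x cols[8,16) = 2x8
Unfold 1 (reflect across h@2): 6 holes -> [(0, 8), (0, 13), (1, 10), (2, 10), (3, 8), (3, 13)]
Unfold 2 (reflect across v@8): 12 holes -> [(0, 2), (0, 7), (0, 8), (0, 13), (1, 5), (1, 10), (2, 5), (2, 10), (3, 2), (3, 7), (3, 8), (3, 13)]

Answer: ..O....OO....O..
.....O....O.....
.....O....O.....
..O....OO....O..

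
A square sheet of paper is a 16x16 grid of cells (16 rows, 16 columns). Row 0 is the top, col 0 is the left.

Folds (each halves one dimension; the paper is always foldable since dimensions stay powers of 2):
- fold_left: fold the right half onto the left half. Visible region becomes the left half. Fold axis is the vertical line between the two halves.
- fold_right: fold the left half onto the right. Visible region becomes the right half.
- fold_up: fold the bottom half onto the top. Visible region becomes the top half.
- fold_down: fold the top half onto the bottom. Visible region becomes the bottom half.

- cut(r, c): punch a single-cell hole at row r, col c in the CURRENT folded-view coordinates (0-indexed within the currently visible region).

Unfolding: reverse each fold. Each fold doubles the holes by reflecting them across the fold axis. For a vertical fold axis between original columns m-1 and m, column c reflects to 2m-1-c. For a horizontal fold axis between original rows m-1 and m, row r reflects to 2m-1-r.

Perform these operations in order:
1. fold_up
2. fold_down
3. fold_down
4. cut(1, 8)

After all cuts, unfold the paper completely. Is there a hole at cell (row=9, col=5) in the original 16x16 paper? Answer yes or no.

Answer: no

Derivation:
Op 1 fold_up: fold axis h@8; visible region now rows[0,8) x cols[0,16) = 8x16
Op 2 fold_down: fold axis h@4; visible region now rows[4,8) x cols[0,16) = 4x16
Op 3 fold_down: fold axis h@6; visible region now rows[6,8) x cols[0,16) = 2x16
Op 4 cut(1, 8): punch at orig (7,8); cuts so far [(7, 8)]; region rows[6,8) x cols[0,16) = 2x16
Unfold 1 (reflect across h@6): 2 holes -> [(4, 8), (7, 8)]
Unfold 2 (reflect across h@4): 4 holes -> [(0, 8), (3, 8), (4, 8), (7, 8)]
Unfold 3 (reflect across h@8): 8 holes -> [(0, 8), (3, 8), (4, 8), (7, 8), (8, 8), (11, 8), (12, 8), (15, 8)]
Holes: [(0, 8), (3, 8), (4, 8), (7, 8), (8, 8), (11, 8), (12, 8), (15, 8)]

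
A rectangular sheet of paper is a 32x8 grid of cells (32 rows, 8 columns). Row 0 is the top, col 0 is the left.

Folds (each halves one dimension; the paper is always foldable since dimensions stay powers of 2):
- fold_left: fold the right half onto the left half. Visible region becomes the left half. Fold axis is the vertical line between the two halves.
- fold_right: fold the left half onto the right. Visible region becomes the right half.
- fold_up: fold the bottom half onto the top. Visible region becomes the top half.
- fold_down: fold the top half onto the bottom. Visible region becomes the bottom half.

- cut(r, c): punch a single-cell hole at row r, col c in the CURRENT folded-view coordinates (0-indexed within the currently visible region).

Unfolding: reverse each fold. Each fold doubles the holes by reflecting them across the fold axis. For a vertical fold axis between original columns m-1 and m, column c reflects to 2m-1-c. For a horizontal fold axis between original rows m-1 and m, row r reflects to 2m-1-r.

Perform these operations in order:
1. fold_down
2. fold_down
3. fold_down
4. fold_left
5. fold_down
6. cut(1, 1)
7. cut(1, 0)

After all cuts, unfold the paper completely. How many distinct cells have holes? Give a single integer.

Answer: 64

Derivation:
Op 1 fold_down: fold axis h@16; visible region now rows[16,32) x cols[0,8) = 16x8
Op 2 fold_down: fold axis h@24; visible region now rows[24,32) x cols[0,8) = 8x8
Op 3 fold_down: fold axis h@28; visible region now rows[28,32) x cols[0,8) = 4x8
Op 4 fold_left: fold axis v@4; visible region now rows[28,32) x cols[0,4) = 4x4
Op 5 fold_down: fold axis h@30; visible region now rows[30,32) x cols[0,4) = 2x4
Op 6 cut(1, 1): punch at orig (31,1); cuts so far [(31, 1)]; region rows[30,32) x cols[0,4) = 2x4
Op 7 cut(1, 0): punch at orig (31,0); cuts so far [(31, 0), (31, 1)]; region rows[30,32) x cols[0,4) = 2x4
Unfold 1 (reflect across h@30): 4 holes -> [(28, 0), (28, 1), (31, 0), (31, 1)]
Unfold 2 (reflect across v@4): 8 holes -> [(28, 0), (28, 1), (28, 6), (28, 7), (31, 0), (31, 1), (31, 6), (31, 7)]
Unfold 3 (reflect across h@28): 16 holes -> [(24, 0), (24, 1), (24, 6), (24, 7), (27, 0), (27, 1), (27, 6), (27, 7), (28, 0), (28, 1), (28, 6), (28, 7), (31, 0), (31, 1), (31, 6), (31, 7)]
Unfold 4 (reflect across h@24): 32 holes -> [(16, 0), (16, 1), (16, 6), (16, 7), (19, 0), (19, 1), (19, 6), (19, 7), (20, 0), (20, 1), (20, 6), (20, 7), (23, 0), (23, 1), (23, 6), (23, 7), (24, 0), (24, 1), (24, 6), (24, 7), (27, 0), (27, 1), (27, 6), (27, 7), (28, 0), (28, 1), (28, 6), (28, 7), (31, 0), (31, 1), (31, 6), (31, 7)]
Unfold 5 (reflect across h@16): 64 holes -> [(0, 0), (0, 1), (0, 6), (0, 7), (3, 0), (3, 1), (3, 6), (3, 7), (4, 0), (4, 1), (4, 6), (4, 7), (7, 0), (7, 1), (7, 6), (7, 7), (8, 0), (8, 1), (8, 6), (8, 7), (11, 0), (11, 1), (11, 6), (11, 7), (12, 0), (12, 1), (12, 6), (12, 7), (15, 0), (15, 1), (15, 6), (15, 7), (16, 0), (16, 1), (16, 6), (16, 7), (19, 0), (19, 1), (19, 6), (19, 7), (20, 0), (20, 1), (20, 6), (20, 7), (23, 0), (23, 1), (23, 6), (23, 7), (24, 0), (24, 1), (24, 6), (24, 7), (27, 0), (27, 1), (27, 6), (27, 7), (28, 0), (28, 1), (28, 6), (28, 7), (31, 0), (31, 1), (31, 6), (31, 7)]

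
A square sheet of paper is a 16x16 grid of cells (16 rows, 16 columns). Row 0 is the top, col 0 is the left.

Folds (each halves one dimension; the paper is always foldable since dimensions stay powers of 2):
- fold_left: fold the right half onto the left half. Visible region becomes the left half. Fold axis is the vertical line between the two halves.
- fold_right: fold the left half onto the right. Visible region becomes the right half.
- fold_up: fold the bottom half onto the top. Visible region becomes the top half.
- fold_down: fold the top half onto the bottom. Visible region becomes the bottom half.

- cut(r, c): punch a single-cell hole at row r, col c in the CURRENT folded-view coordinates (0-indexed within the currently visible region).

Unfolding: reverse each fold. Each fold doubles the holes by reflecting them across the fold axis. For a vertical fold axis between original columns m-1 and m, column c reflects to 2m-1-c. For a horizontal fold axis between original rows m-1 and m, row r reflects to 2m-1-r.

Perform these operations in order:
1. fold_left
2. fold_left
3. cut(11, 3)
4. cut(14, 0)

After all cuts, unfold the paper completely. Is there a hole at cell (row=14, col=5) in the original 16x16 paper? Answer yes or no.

Op 1 fold_left: fold axis v@8; visible region now rows[0,16) x cols[0,8) = 16x8
Op 2 fold_left: fold axis v@4; visible region now rows[0,16) x cols[0,4) = 16x4
Op 3 cut(11, 3): punch at orig (11,3); cuts so far [(11, 3)]; region rows[0,16) x cols[0,4) = 16x4
Op 4 cut(14, 0): punch at orig (14,0); cuts so far [(11, 3), (14, 0)]; region rows[0,16) x cols[0,4) = 16x4
Unfold 1 (reflect across v@4): 4 holes -> [(11, 3), (11, 4), (14, 0), (14, 7)]
Unfold 2 (reflect across v@8): 8 holes -> [(11, 3), (11, 4), (11, 11), (11, 12), (14, 0), (14, 7), (14, 8), (14, 15)]
Holes: [(11, 3), (11, 4), (11, 11), (11, 12), (14, 0), (14, 7), (14, 8), (14, 15)]

Answer: no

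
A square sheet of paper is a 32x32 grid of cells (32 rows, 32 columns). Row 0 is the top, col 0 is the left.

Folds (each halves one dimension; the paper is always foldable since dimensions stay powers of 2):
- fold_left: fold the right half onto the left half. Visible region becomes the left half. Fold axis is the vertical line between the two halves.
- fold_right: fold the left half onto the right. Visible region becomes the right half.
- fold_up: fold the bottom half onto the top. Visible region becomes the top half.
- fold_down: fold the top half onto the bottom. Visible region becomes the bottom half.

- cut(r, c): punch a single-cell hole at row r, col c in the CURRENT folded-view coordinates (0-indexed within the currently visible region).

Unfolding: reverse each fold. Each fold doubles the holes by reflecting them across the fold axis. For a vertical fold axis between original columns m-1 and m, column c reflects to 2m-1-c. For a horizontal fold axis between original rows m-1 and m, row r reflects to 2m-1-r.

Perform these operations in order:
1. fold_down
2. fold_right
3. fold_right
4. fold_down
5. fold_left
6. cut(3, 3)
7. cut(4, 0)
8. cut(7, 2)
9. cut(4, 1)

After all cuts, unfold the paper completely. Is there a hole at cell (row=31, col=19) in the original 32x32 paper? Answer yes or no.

Op 1 fold_down: fold axis h@16; visible region now rows[16,32) x cols[0,32) = 16x32
Op 2 fold_right: fold axis v@16; visible region now rows[16,32) x cols[16,32) = 16x16
Op 3 fold_right: fold axis v@24; visible region now rows[16,32) x cols[24,32) = 16x8
Op 4 fold_down: fold axis h@24; visible region now rows[24,32) x cols[24,32) = 8x8
Op 5 fold_left: fold axis v@28; visible region now rows[24,32) x cols[24,28) = 8x4
Op 6 cut(3, 3): punch at orig (27,27); cuts so far [(27, 27)]; region rows[24,32) x cols[24,28) = 8x4
Op 7 cut(4, 0): punch at orig (28,24); cuts so far [(27, 27), (28, 24)]; region rows[24,32) x cols[24,28) = 8x4
Op 8 cut(7, 2): punch at orig (31,26); cuts so far [(27, 27), (28, 24), (31, 26)]; region rows[24,32) x cols[24,28) = 8x4
Op 9 cut(4, 1): punch at orig (28,25); cuts so far [(27, 27), (28, 24), (28, 25), (31, 26)]; region rows[24,32) x cols[24,28) = 8x4
Unfold 1 (reflect across v@28): 8 holes -> [(27, 27), (27, 28), (28, 24), (28, 25), (28, 30), (28, 31), (31, 26), (31, 29)]
Unfold 2 (reflect across h@24): 16 holes -> [(16, 26), (16, 29), (19, 24), (19, 25), (19, 30), (19, 31), (20, 27), (20, 28), (27, 27), (27, 28), (28, 24), (28, 25), (28, 30), (28, 31), (31, 26), (31, 29)]
Unfold 3 (reflect across v@24): 32 holes -> [(16, 18), (16, 21), (16, 26), (16, 29), (19, 16), (19, 17), (19, 22), (19, 23), (19, 24), (19, 25), (19, 30), (19, 31), (20, 19), (20, 20), (20, 27), (20, 28), (27, 19), (27, 20), (27, 27), (27, 28), (28, 16), (28, 17), (28, 22), (28, 23), (28, 24), (28, 25), (28, 30), (28, 31), (31, 18), (31, 21), (31, 26), (31, 29)]
Unfold 4 (reflect across v@16): 64 holes -> [(16, 2), (16, 5), (16, 10), (16, 13), (16, 18), (16, 21), (16, 26), (16, 29), (19, 0), (19, 1), (19, 6), (19, 7), (19, 8), (19, 9), (19, 14), (19, 15), (19, 16), (19, 17), (19, 22), (19, 23), (19, 24), (19, 25), (19, 30), (19, 31), (20, 3), (20, 4), (20, 11), (20, 12), (20, 19), (20, 20), (20, 27), (20, 28), (27, 3), (27, 4), (27, 11), (27, 12), (27, 19), (27, 20), (27, 27), (27, 28), (28, 0), (28, 1), (28, 6), (28, 7), (28, 8), (28, 9), (28, 14), (28, 15), (28, 16), (28, 17), (28, 22), (28, 23), (28, 24), (28, 25), (28, 30), (28, 31), (31, 2), (31, 5), (31, 10), (31, 13), (31, 18), (31, 21), (31, 26), (31, 29)]
Unfold 5 (reflect across h@16): 128 holes -> [(0, 2), (0, 5), (0, 10), (0, 13), (0, 18), (0, 21), (0, 26), (0, 29), (3, 0), (3, 1), (3, 6), (3, 7), (3, 8), (3, 9), (3, 14), (3, 15), (3, 16), (3, 17), (3, 22), (3, 23), (3, 24), (3, 25), (3, 30), (3, 31), (4, 3), (4, 4), (4, 11), (4, 12), (4, 19), (4, 20), (4, 27), (4, 28), (11, 3), (11, 4), (11, 11), (11, 12), (11, 19), (11, 20), (11, 27), (11, 28), (12, 0), (12, 1), (12, 6), (12, 7), (12, 8), (12, 9), (12, 14), (12, 15), (12, 16), (12, 17), (12, 22), (12, 23), (12, 24), (12, 25), (12, 30), (12, 31), (15, 2), (15, 5), (15, 10), (15, 13), (15, 18), (15, 21), (15, 26), (15, 29), (16, 2), (16, 5), (16, 10), (16, 13), (16, 18), (16, 21), (16, 26), (16, 29), (19, 0), (19, 1), (19, 6), (19, 7), (19, 8), (19, 9), (19, 14), (19, 15), (19, 16), (19, 17), (19, 22), (19, 23), (19, 24), (19, 25), (19, 30), (19, 31), (20, 3), (20, 4), (20, 11), (20, 12), (20, 19), (20, 20), (20, 27), (20, 28), (27, 3), (27, 4), (27, 11), (27, 12), (27, 19), (27, 20), (27, 27), (27, 28), (28, 0), (28, 1), (28, 6), (28, 7), (28, 8), (28, 9), (28, 14), (28, 15), (28, 16), (28, 17), (28, 22), (28, 23), (28, 24), (28, 25), (28, 30), (28, 31), (31, 2), (31, 5), (31, 10), (31, 13), (31, 18), (31, 21), (31, 26), (31, 29)]
Holes: [(0, 2), (0, 5), (0, 10), (0, 13), (0, 18), (0, 21), (0, 26), (0, 29), (3, 0), (3, 1), (3, 6), (3, 7), (3, 8), (3, 9), (3, 14), (3, 15), (3, 16), (3, 17), (3, 22), (3, 23), (3, 24), (3, 25), (3, 30), (3, 31), (4, 3), (4, 4), (4, 11), (4, 12), (4, 19), (4, 20), (4, 27), (4, 28), (11, 3), (11, 4), (11, 11), (11, 12), (11, 19), (11, 20), (11, 27), (11, 28), (12, 0), (12, 1), (12, 6), (12, 7), (12, 8), (12, 9), (12, 14), (12, 15), (12, 16), (12, 17), (12, 22), (12, 23), (12, 24), (12, 25), (12, 30), (12, 31), (15, 2), (15, 5), (15, 10), (15, 13), (15, 18), (15, 21), (15, 26), (15, 29), (16, 2), (16, 5), (16, 10), (16, 13), (16, 18), (16, 21), (16, 26), (16, 29), (19, 0), (19, 1), (19, 6), (19, 7), (19, 8), (19, 9), (19, 14), (19, 15), (19, 16), (19, 17), (19, 22), (19, 23), (19, 24), (19, 25), (19, 30), (19, 31), (20, 3), (20, 4), (20, 11), (20, 12), (20, 19), (20, 20), (20, 27), (20, 28), (27, 3), (27, 4), (27, 11), (27, 12), (27, 19), (27, 20), (27, 27), (27, 28), (28, 0), (28, 1), (28, 6), (28, 7), (28, 8), (28, 9), (28, 14), (28, 15), (28, 16), (28, 17), (28, 22), (28, 23), (28, 24), (28, 25), (28, 30), (28, 31), (31, 2), (31, 5), (31, 10), (31, 13), (31, 18), (31, 21), (31, 26), (31, 29)]

Answer: no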